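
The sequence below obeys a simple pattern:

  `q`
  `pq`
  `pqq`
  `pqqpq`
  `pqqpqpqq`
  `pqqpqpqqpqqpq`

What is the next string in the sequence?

Each term (from the third on) is the previous term followed by the one before it: term 3 = pq·q = pqq.
Continuing: pqqpqpqqpqqpq · pqqpqpqq gives term 7.

pqqpqpqqpqqpqpqqpqpqq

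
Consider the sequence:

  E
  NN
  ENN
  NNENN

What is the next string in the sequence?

Each term (from the third on) is the two preceding terms concatenated in order: term 3 = E·NN = ENN.
Continuing: ENN · NNENN gives term 5.

ENNNNENN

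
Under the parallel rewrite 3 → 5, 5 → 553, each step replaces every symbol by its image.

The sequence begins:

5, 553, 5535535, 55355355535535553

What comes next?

Replace each of the 17 characters of 55355355535535553 in place — 553 553 5 553 553 5 553 553 553 5 553 553 5 553 553 553 5 — and concatenate.

55355355535535553553553555355355535535535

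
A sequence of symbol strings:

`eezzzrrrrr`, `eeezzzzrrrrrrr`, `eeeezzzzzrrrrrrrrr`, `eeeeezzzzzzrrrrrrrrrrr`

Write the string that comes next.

Reading off run lengths: e runs 2, 3, 4, 5; z runs 3, 4, 5, 6; r runs 5, 7, 9, 11 — each is linear in n, where the shown terms are n = 2, 3, 4, 5.
At n = 6 the blocks have lengths 6, 7, 13.

eeeeeezzzzzzzrrrrrrrrrrrrr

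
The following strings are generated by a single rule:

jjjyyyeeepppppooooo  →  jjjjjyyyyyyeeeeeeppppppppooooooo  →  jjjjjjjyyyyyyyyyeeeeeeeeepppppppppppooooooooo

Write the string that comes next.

Reading off run lengths: j runs 3, 5, 7; y runs 3, 6, 9; e runs 3, 6, 9; p runs 5, 8, 11; o runs 5, 7, 9 — each is linear in n (n = 1, 2, …).
At n = 4 the blocks have lengths 9, 12, 12, 14, 11.

jjjjjjjjjyyyyyyyyyyyyeeeeeeeeeeeeppppppppppppppooooooooooo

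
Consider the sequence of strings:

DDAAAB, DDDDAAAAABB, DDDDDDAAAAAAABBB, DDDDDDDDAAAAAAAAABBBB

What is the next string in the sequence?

DDDDDDDDDDAAAAAAAAAAABBBBB

The n-th term is 2n D's then 2n+1 A's then n B's (n = 1, 2, …).
For the next term, n = 5, so the run lengths are 10, 11, 5.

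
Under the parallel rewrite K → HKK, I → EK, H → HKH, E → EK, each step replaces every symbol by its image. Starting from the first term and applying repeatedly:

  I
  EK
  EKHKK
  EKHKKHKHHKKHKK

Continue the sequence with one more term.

EKHKKHKHHKKHKKHKHHKKHKHHKHHKKHKKHKHHKKHKK

Replace each of the 14 characters of EKHKKHKHHKKHKK in place — EK HKK HKH HKK HKK HKH HKK HKH HKH HKK HKK HKH HKK HKK — and concatenate.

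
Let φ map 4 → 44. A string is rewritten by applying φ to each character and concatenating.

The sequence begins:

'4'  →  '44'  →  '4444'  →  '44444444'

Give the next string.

Apply φ to 44444444 symbol by symbol: 4→44, 4→44, 4→44, 4→44, 4→44, 4→44, 4→44, 4→44; joined: 44 44 44 44 44 44 44 44.

4444444444444444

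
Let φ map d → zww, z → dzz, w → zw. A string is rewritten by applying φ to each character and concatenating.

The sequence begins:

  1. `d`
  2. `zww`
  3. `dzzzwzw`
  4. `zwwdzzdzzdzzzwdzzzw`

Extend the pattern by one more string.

Rewriting the 19 symbols of zwwdzzdzzdzzzwdzzzw one by one yields dzz zw zw zww dzz dzz zww dzz dzz zww dzz dzz dzz zw zww dzz dzz dzz zw; concatenated:

dzzzwzwzwwdzzdzzzwwdzzdzzzwwdzzdzzdzzzwzwwdzzdzzdzzzw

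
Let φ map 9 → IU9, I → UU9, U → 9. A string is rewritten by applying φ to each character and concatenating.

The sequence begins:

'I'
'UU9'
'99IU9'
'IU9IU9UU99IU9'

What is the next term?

Rewriting the 13 symbols of IU9IU9UU99IU9 one by one yields UU9 9 IU9 UU9 9 IU9 9 9 IU9 IU9 UU9 9 IU9; concatenated:

UU99IU9UU99IU999IU9IU9UU99IU9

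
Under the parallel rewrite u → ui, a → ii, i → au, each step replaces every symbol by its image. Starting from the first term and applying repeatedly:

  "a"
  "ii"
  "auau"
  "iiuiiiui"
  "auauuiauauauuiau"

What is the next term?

φ(auauuiauauauuiau) expands symbol-by-symbol to ii ui ii ui ui au ii ui ii ui ii ui ui au ii ui; joining the 16 pieces gives the next term.

iiuiiiuiuiauiiuiiiuiiiuiuiauiiui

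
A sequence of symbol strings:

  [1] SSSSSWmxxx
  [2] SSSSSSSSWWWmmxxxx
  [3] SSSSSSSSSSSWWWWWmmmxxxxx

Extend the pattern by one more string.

Each string has the form S^{3n+2} W^{2n-1} m^{n} x^{n+2} (n = 1, 2, …).
Setting n = 4 gives 14, 7, 4, 6 characters in each block.

SSSSSSSSSSSSSSWWWWWWWmmmmxxxxxx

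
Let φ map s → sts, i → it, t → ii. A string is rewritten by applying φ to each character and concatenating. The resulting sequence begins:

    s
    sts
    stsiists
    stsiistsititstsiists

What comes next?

Rewriting the 20 symbols of stsiistsititstsiists one by one yields sts ii sts it it sts ii sts it ii it ii sts ii sts it it sts ii sts; concatenated:

stsiistsititstsiistsitiiitiistsiistsititstsiists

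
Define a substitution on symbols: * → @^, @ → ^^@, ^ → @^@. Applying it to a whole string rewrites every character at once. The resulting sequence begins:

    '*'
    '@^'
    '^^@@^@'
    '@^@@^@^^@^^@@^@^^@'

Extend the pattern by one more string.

Applying the rule to each of the 18 symbols of @^@@^@^^@^^@@^@^^@ gives the pieces ^^@ @^@ ^^@ ^^@ @^@ ^^@ @^@ @^@ ^^@ @^@ @^@ ^^@ ^^@ @^@ ^^@ @^@ @^@ ^^@, which concatenate to the answer.

^^@@^@^^@^^@@^@^^@@^@@^@^^@@^@@^@^^@^^@@^@^^@@^@@^@^^@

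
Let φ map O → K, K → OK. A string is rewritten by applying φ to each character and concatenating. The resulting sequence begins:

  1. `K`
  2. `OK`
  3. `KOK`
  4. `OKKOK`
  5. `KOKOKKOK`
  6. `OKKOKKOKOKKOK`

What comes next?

Applying the rule to each of the 13 symbols of OKKOKKOKOKKOK gives the pieces K OK OK K OK OK K OK K OK OK K OK, which concatenate to the answer.

KOKOKKOKOKKOKKOKOKKOK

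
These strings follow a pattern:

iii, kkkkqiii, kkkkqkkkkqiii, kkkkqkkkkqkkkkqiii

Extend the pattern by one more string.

Each term is the previous one with kkkkq prepended.
One more step from kkkkqkkkkqkkkkqiii gives the answer.

kkkkqkkkkqkkkkqkkkkqiii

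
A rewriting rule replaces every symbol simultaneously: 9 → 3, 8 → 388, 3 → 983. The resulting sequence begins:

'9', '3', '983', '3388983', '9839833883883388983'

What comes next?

338898333889839833883889833883889839833883883388983

φ(9839833883883388983) expands symbol-by-symbol to 3 388 983 3 388 983 983 388 388 983 388 388 983 983 388 388 3 388 983; joining the 19 pieces gives the next term.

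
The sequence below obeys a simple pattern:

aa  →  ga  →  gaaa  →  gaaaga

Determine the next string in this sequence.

gaaagagaaa

Each term (from the third on) is the previous term followed by the one before it: term 3 = ga·aa = gaaa.
Continuing: gaaaga · gaaa gives term 5.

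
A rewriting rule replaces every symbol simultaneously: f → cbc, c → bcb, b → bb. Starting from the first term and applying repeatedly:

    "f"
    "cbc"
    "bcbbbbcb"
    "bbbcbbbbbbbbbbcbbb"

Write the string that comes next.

Replace each of the 18 characters of bbbcbbbbbbbbbbcbbb in place — bb bb bb bcb bb bb bb bb bb bb bb bb bb bb bcb bb bb bb — and concatenate.

bbbbbbbcbbbbbbbbbbbbbbbbbbbbbbcbbbbbbb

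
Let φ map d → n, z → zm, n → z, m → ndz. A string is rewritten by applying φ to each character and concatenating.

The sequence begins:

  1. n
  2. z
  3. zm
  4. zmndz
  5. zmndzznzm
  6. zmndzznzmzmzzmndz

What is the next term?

zmndzznzmzmzzmndzzmndzzmzmndzznzm

Replace each of the 17 characters of zmndzznzmzmzzmndz in place — zm ndz z n zm zm z zm ndz zm ndz zm zm ndz z n zm — and concatenate.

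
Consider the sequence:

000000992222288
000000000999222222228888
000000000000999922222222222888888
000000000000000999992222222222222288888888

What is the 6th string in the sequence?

000000000000000000000999999922222222222222222222888888888888

Term n consists of 3n 0's, followed by n 9's, followed by 3n-1 2's, followed by 2n-2 8's, where the shown terms are n = 2, 3, 4, 5.
Setting n = 7 gives 21, 7, 20, 12 characters in each block.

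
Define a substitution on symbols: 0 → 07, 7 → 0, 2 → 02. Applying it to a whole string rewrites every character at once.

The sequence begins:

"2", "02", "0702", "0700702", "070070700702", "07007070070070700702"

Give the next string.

Applying the rule to each of the 20 symbols of 07007070070070700702 gives the pieces 07 0 07 07 0 07 0 07 07 0 07 07 0 07 0 07 07 0 07 02, which concatenate to the answer.

070070700700707007070070070700702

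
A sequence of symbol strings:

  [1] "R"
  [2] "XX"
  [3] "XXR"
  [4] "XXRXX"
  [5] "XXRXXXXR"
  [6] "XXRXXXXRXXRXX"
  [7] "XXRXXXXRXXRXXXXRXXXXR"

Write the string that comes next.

XXRXXXXRXXRXXXXRXXXXRXXRXXXXRXXRXX

From term 3 onward, concatenate the last term with the second-to-last: XX·R = XXR, XXR·XX = XXRXX, …
The next term joins XXRXXXXRXXRXXXXRXXXXR and XXRXXXXRXXRXX.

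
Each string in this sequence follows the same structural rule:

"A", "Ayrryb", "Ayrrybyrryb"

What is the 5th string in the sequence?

The strings grow by a fixed suffix yrryb each time.
From Ayrrybyrryb, 2 further steps: Ayrrybyrryb → Ayrrybyrrybyrryb → (answer).

Ayrrybyrrybyrrybyrryb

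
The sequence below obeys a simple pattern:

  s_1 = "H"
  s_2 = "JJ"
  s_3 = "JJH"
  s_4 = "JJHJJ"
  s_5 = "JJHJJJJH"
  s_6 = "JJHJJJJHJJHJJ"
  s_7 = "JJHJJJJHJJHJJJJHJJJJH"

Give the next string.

JJHJJJJHJJHJJJJHJJJJHJJHJJJJHJJHJJ

From term 3 onward, concatenate the last term with the second-to-last: JJ·H = JJH, JJH·JJ = JJHJJ, …
The next term joins JJHJJJJHJJHJJJJHJJJJH and JJHJJJJHJJHJJ.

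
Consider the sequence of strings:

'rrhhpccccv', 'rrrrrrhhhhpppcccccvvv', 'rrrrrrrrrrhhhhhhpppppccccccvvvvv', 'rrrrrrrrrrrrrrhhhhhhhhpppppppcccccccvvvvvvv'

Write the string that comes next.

rrrrrrrrrrrrrrrrrrhhhhhhhhhhpppppppppccccccccvvvvvvvvv

The n-th term is 4n-2 r's then 2n h's then 2n-1 p's then n+3 c's then 2n-1 v's (n = 1, 2, …).
Setting n = 5 gives 18, 10, 9, 8, 9 characters in each block.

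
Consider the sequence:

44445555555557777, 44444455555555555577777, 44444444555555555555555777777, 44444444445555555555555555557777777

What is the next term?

Each string has the form 4^{2n} 5^{3n+3} 7^{n+2}, where the shown terms are n = 2, 3, 4, 5.
For the next term, n = 6, so the run lengths are 12, 21, 8.

44444444444455555555555555555555577777777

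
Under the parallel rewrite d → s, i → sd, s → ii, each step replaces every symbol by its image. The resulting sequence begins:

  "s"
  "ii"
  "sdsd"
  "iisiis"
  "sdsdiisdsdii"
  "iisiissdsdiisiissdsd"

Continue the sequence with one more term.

sdsdiisdsdiiiisiissdsdiisdsdiiiisiis

Applying the rule to each of the 20 symbols of iisiissdsdiisiissdsd gives the pieces sd sd ii sd sd ii ii s ii s sd sd ii sd sd ii ii s ii s, which concatenate to the answer.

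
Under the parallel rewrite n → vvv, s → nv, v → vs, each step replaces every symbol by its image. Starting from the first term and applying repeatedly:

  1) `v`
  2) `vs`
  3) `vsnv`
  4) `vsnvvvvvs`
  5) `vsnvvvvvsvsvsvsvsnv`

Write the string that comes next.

vsnvvvvvsvsvsvsvsnvvsnvvsnvvsnvvsnvvvvvs

φ(vsnvvvvvsvsvsvsvsnv) expands symbol-by-symbol to vs nv vvv vs vs vs vs vs nv vs nv vs nv vs nv vs nv vvv vs; joining the 19 pieces gives the next term.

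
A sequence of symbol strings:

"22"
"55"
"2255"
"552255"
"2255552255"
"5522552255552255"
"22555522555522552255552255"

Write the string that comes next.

552255225555225522555522555522552255552255

From term 3 onward, concatenate the second-to-last term with the last: 22·55 = 2255, 55·2255 = 552255, …
The next term joins 5522552255552255 and 22555522555522552255552255.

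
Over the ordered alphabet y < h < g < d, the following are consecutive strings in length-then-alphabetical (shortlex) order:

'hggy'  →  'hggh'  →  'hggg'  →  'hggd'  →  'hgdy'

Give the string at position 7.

hgdg

Stepping forward 2 times from hgdy: hgdy → hgdh, then the target.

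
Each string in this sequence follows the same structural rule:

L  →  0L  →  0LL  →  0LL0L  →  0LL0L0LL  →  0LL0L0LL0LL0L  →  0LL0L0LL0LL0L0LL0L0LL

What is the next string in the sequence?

0LL0L0LL0LL0L0LL0L0LL0LL0L0LL0LL0L

From term 3 onward, concatenate the last term with the second-to-last: 0L·L = 0LL, 0LL·0L = 0LL0L, …
The next term joins 0LL0L0LL0LL0L0LL0L0LL and 0LL0L0LL0LL0L.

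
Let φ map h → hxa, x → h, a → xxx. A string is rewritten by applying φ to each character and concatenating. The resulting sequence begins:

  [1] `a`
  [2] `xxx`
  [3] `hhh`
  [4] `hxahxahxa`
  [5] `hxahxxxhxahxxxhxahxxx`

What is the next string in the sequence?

Applying the rule to each of the 21 symbols of hxahxxxhxahxxxhxahxxx gives the pieces hxa h xxx hxa h h h hxa h xxx hxa h h h hxa h xxx hxa h h h, which concatenate to the answer.

hxahxxxhxahhhhxahxxxhxahhhhxahxxxhxahhh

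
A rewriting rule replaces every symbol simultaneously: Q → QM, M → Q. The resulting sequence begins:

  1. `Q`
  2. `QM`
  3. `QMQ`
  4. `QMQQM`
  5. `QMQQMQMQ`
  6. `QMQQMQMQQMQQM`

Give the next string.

Rewriting the 13 symbols of QMQQMQMQQMQQM one by one yields QM Q QM QM Q QM Q QM QM Q QM QM Q; concatenated:

QMQQMQMQQMQQMQMQQMQMQ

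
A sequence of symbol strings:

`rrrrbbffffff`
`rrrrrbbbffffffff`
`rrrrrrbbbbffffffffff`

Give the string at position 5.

Term n consists of n+1 r's, followed by n-1 b's, followed by 2n f's, where the shown terms are n = 3, 4, 5.
Setting n = 7 gives 8, 6, 14 characters in each block.

rrrrrrrrbbbbbbffffffffffffff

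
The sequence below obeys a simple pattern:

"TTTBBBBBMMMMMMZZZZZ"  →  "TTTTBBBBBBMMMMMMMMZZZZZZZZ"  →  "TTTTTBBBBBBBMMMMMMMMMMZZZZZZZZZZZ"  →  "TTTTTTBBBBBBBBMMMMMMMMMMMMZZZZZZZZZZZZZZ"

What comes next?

The n-th term is n+1 T's then n+3 B's then 2n+2 M's then 3n-1 Z's, where the shown terms are n = 2, 3, 4, 5.
At n = 6 the blocks have lengths 7, 9, 14, 17.

TTTTTTTBBBBBBBBBMMMMMMMMMMMMMMZZZZZZZZZZZZZZZZZ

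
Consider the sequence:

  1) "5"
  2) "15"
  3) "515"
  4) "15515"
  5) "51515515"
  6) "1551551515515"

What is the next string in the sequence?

515155151551551515515

From term 3 onward, concatenate the second-to-last term with the last: 5·15 = 515, 15·515 = 15515, …
So term 7 is 51515515·1551551515515.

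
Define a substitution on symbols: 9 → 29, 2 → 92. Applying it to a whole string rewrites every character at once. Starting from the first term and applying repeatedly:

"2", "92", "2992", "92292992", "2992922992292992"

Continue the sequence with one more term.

Replace each of the 16 characters of 2992922992292992 in place — 92 29 29 92 29 92 92 29 29 92 92 29 92 29 29 92 — and concatenate.

92292992299292292992922992292992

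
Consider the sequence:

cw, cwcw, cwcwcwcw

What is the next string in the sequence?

s(k+1) = s(k)·s(k) — each term doubles the last.
Doubling cwcwcwcw:

cwcwcwcwcwcwcwcw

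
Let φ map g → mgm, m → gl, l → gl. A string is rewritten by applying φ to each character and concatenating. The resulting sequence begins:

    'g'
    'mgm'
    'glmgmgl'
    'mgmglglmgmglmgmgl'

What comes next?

Rewriting the 17 symbols of mgmglglmgmglmgmgl one by one yields gl mgm gl mgm gl mgm gl gl mgm gl mgm gl gl mgm gl mgm gl; concatenated:

glmgmglmgmglmgmglglmgmglmgmglglmgmglmgmgl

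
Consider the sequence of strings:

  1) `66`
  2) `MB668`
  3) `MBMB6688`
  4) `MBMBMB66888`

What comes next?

Each term wraps the previous one in MB on the left and 8 on the right.
One more step from MBMBMB66888 gives the answer.

MBMBMBMB668888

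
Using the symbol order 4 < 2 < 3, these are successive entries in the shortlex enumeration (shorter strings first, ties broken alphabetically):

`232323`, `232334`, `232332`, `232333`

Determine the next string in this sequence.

233444

The successor of 232333 increments the rightmost position that isn't already 3 and resets every position after it to 4.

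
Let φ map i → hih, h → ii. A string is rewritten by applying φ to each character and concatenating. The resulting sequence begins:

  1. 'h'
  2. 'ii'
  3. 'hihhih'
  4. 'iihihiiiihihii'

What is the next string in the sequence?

hihhihiihihiihihhihhihhihiihihiihihhih

φ(iihihiiiihihii) expands symbol-by-symbol to hih hih ii hih ii hih hih hih hih ii hih ii hih hih; joining the 14 pieces gives the next term.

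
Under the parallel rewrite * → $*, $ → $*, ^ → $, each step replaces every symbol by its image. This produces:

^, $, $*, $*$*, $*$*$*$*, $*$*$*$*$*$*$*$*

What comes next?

$*$*$*$*$*$*$*$*$*$*$*$*$*$*$*$*

Applying the rule to each of the 16 symbols of $*$*$*$*$*$*$*$* gives the pieces $* $* $* $* $* $* $* $* $* $* $* $* $* $* $* $*, which concatenate to the answer.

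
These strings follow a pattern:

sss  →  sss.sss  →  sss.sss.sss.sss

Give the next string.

s(k+1) = s(k)·.·s(k) — each term doubles the last with '.' between the halves.
One more doubling of sss.sss.sss.sss gives the answer.

sss.sss.sss.sss.sss.sss.sss.sss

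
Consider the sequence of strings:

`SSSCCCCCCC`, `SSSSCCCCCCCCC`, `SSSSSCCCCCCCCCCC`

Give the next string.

Each string has the form S^{n} C^{2n+1}, where the shown terms are n = 3, 4, 5.
At n = 6 the blocks have lengths 6, 13.

SSSSSSCCCCCCCCCCCCC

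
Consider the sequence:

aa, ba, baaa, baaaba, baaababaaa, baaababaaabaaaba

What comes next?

Each term (from the third on) is the previous term followed by the one before it: term 3 = ba·aa = baaa.
The next term joins baaababaaabaaaba and baaababaaa.

baaababaaabaaababaaababaaa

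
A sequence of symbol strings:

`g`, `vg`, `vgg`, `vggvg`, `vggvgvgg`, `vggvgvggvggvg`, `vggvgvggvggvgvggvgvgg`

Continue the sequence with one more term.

From term 3 onward, concatenate the last term with the second-to-last: vg·g = vgg, vgg·vg = vggvg, …
The next term joins vggvgvggvggvgvggvgvgg and vggvgvggvggvg.

vggvgvggvggvgvggvgvggvggvgvggvggvg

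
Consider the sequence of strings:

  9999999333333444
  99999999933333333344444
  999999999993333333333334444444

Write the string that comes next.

9999999999999333333333333333444444444

The n-th term is 2n+3 9's then 3n 3's then 2n-1 4's, where the shown terms are n = 2, 3, 4.
At n = 5 the blocks have lengths 13, 15, 9.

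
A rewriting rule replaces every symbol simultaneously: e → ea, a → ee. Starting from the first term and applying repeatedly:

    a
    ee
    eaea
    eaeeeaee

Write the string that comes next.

eaeeeaeaeaeeeaea

Apply φ to eaeeeaee symbol by symbol: e→ea, a→ee, e→ea, e→ea, e→ea, a→ee, e→ea, e→ea; joined: ea ee ea ea ea ee ea ea.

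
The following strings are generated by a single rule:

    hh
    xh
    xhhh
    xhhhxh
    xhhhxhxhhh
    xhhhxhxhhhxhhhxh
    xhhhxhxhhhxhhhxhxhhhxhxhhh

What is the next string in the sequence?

From term 3 onward, concatenate the last term with the second-to-last: xh·hh = xhhh, xhhh·xh = xhhhxh, …
The next term joins xhhhxhxhhhxhhhxhxhhhxhxhhh and xhhhxhxhhhxhhhxh.

xhhhxhxhhhxhhhxhxhhhxhxhhhxhhhxhxhhhxhhhxh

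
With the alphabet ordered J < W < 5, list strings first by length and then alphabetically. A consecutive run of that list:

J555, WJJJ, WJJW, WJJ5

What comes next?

Treat WJJ5 as a base-3 numeral over the given alphabet and add one, carrying through any trailing 5's.

WJWJ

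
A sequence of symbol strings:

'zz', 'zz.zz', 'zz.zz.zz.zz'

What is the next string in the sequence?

zz.zz.zz.zz.zz.zz.zz.zz

Every step duplicates the string with '.' between the halves.
So the next term is two copies of zz.zz.zz.zz with '.' between the halves.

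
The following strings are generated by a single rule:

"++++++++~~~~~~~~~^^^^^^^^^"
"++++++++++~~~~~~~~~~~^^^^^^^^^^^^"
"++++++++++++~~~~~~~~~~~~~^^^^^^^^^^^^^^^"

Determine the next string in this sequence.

++++++++++++++~~~~~~~~~~~~~~~^^^^^^^^^^^^^^^^^^

Each string has the form +^{2n+2} ~^{2n+3} ^^{3n}, where the shown terms are n = 3, 4, 5.
At n = 6 the blocks have lengths 14, 15, 18.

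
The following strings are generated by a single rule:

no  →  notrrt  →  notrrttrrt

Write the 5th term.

notrrttrrttrrttrrt

Each term is the previous one with trrt appended.
From notrrttrrt, 2 further steps: notrrttrrt → notrrttrrttrrt → (answer).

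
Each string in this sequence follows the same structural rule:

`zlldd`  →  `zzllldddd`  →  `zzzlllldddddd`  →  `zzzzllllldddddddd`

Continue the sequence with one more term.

Reading off run lengths: z runs 1, 2, 3, 4; l runs 2, 3, 4, 5; d runs 2, 4, 6, 8 — each is linear in n (n = 1, 2, …).
For the next term, n = 5, so the run lengths are 5, 6, 10.

zzzzzlllllldddddddddd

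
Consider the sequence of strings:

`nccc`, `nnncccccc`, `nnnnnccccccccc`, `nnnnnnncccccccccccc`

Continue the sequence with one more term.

The n-th term is 2n-1 n's then 3n c's (n = 1, 2, …).
Setting n = 5 gives 9, 15 characters in each block.

nnnnnnnnnccccccccccccccc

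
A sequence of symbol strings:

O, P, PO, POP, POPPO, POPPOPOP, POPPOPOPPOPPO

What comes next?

Each term (from the third on) is the previous term followed by the one before it: term 3 = P·O = PO.
The next term joins POPPOPOPPOPPO and POPPOPOP.

POPPOPOPPOPPOPOPPOPOP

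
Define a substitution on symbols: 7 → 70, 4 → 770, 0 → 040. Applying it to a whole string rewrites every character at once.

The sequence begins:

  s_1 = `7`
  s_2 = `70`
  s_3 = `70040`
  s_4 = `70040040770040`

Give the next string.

Rewriting the 14 symbols of 70040040770040 one by one yields 70 040 040 770 040 040 770 040 70 70 040 040 770 040; concatenated:

700400407700400407700407070040040770040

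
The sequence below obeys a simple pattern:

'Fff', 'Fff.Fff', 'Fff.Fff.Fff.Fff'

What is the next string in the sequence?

s(k+1) = s(k)·.·s(k) — each term doubles the last with '.' between the halves.
One more doubling of Fff.Fff.Fff.Fff gives the answer.

Fff.Fff.Fff.Fff.Fff.Fff.Fff.Fff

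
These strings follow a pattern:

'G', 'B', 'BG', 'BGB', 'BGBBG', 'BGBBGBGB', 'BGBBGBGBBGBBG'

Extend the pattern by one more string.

This is a Fibonacci-style word recurrence s(k) = s(k−1)·s(k−2): e.g. B·G = BG.
The next term joins BGBBGBGBBGBBG and BGBBGBGB.

BGBBGBGBBGBBGBGBBGBGB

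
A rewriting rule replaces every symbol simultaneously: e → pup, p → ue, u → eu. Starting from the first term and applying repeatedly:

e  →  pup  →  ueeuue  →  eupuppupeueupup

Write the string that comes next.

Applying the rule to each of the 15 symbols of eupuppupeueupup gives the pieces pup eu ue eu ue ue eu ue pup eu pup eu ue eu ue, which concatenate to the answer.

pupeuueeuueueeuuepupeupupeuueeuue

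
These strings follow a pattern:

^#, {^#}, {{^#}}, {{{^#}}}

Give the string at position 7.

{{{{{{^#}}}}}}

Each term wraps the previous one in { on the left and } on the right.
From {{{^#}}}, 3 further steps: {{{^#}}} → {{{{^#}}}} → {{{{{^#}}}}} → (answer).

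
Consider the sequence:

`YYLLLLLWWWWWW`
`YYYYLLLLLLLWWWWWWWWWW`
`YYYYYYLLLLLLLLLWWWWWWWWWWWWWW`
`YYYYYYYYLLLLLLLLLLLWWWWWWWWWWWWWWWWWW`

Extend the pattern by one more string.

Term n consists of 2n Y's, followed by 2n+3 L's, followed by 4n+2 W's (n = 1, 2, …).
Setting n = 5 gives 10, 13, 22 characters in each block.

YYYYYYYYYYLLLLLLLLLLLLLWWWWWWWWWWWWWWWWWWWWWW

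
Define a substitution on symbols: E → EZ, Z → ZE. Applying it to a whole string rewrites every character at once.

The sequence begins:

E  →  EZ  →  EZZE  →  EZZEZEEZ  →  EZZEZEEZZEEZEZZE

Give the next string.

Applying the rule to each of the 16 symbols of EZZEZEEZZEEZEZZE gives the pieces EZ ZE ZE EZ ZE EZ EZ ZE ZE EZ EZ ZE EZ ZE ZE EZ, which concatenate to the answer.

EZZEZEEZZEEZEZZEZEEZEZZEEZZEZEEZ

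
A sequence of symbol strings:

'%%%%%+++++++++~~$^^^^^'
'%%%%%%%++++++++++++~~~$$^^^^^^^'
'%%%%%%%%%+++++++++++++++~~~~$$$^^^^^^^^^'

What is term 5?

%%%%%%%%%%%%%+++++++++++++++++++++~~~~~~$$$$$^^^^^^^^^^^^^

The n-th term is 2n-1 %'s then 3n +'s then n-1 ~'s then n-2 $'s then 2n-1 ^'s, where the shown terms are n = 3, 4, 5.
For term 5, n = 7, so the run lengths are 13, 21, 6, 5, 13.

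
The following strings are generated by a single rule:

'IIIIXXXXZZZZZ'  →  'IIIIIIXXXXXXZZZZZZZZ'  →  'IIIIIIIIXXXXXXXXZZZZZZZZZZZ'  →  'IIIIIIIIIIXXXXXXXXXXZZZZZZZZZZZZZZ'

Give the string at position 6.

IIIIIIIIIIIIIIXXXXXXXXXXXXXXZZZZZZZZZZZZZZZZZZZZ

The n-th term is 2n I's then 2n X's then 3n-1 Z's, where the shown terms are n = 2, 3, 4, 5.
For term 6, n = 7, so the run lengths are 14, 14, 20.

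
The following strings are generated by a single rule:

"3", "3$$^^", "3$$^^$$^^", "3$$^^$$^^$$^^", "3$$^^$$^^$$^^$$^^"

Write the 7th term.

3$$^^$$^^$$^^$$^^$$^^$$^^

Every step adds $$^^ to the end: s(k+1) = s(k)·$$^^.
From 3$$^^$$^^$$^^$$^^, 2 further steps: 3$$^^$$^^$$^^$$^^ → 3$$^^$$^^$$^^$$^^$$^^ → (answer).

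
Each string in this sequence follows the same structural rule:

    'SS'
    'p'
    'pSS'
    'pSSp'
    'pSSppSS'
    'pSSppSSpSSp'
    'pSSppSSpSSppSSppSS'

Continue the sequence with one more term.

pSSppSSpSSppSSppSSpSSppSSpSSp

Each term (from the third on) is the previous term followed by the one before it: term 3 = p·SS = pSS.
So term 8 is pSSppSSpSSppSSppSS·pSSppSSpSSp.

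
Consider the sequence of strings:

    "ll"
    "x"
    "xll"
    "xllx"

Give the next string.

From term 3 onward, concatenate the last term with the second-to-last: x·ll = xll, xll·x = xllx, …
Continuing: xllx · xll gives term 5.

xllxxll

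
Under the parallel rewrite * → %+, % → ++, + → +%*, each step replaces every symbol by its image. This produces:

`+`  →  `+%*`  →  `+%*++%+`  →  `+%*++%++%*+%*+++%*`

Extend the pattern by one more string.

+%*++%++%*+%*+++%*+%*++%++%*++%++%*+%*+%*++%+

Replace each of the 18 characters of +%*++%++%*+%*+++%* in place — +%* ++ %+ +%* +%* ++ +%* +%* ++ %+ +%* ++ %+ +%* +%* +%* ++ %+ — and concatenate.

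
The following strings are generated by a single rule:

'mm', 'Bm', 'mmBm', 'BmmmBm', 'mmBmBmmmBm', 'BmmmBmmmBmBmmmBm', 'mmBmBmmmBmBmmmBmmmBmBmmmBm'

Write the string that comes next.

This is a Fibonacci-style word recurrence s(k) = s(k−2)·s(k−1): e.g. mm·Bm = mmBm.
The next term joins BmmmBmmmBmBmmmBm and mmBmBmmmBmBmmmBmmmBmBmmmBm.

BmmmBmmmBmBmmmBmmmBmBmmmBmBmmmBmmmBmBmmmBm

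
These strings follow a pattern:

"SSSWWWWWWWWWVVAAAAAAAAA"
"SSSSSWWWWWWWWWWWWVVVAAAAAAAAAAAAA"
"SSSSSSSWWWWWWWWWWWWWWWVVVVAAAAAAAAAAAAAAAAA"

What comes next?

SSSSSSSSSWWWWWWWWWWWWWWWWWWVVVVVAAAAAAAAAAAAAAAAAAAAA

Term n consists of 2n-1 S's, followed by 3n+3 W's, followed by n V's, followed by 4n+1 A's, where the shown terms are n = 2, 3, 4.
For the next term, n = 5, so the run lengths are 9, 18, 5, 21.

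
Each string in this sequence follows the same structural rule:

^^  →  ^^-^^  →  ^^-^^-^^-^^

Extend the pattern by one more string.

s(k+1) = s(k)·-·s(k) — each term doubles the last with '-' between the halves.
Doubling ^^-^^-^^-^^ with '-' between the halves:

^^-^^-^^-^^-^^-^^-^^-^^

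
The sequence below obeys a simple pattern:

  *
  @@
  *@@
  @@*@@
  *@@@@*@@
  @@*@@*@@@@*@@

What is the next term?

*@@@@*@@@@*@@*@@@@*@@

This is a Fibonacci-style word recurrence s(k) = s(k−2)·s(k−1): e.g. *·@@ = *@@.
The next term joins *@@@@*@@ and @@*@@*@@@@*@@.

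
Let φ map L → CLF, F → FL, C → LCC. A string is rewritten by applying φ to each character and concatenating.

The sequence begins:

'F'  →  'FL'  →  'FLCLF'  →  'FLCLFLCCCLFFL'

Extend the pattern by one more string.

FLCLFLCCCLFFLCLFLCCLCCLCCCLFFLFLCLF

Replace each of the 13 characters of FLCLFLCCCLFFL in place — FL CLF LCC CLF FL CLF LCC LCC LCC CLF FL FL CLF — and concatenate.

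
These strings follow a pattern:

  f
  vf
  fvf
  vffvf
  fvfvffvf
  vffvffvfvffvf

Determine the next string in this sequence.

fvfvffvfvffvffvfvffvf

Each term (from the third on) is the two preceding terms concatenated in order: term 3 = f·vf = fvf.
So term 7 is fvfvffvf·vffvffvfvffvf.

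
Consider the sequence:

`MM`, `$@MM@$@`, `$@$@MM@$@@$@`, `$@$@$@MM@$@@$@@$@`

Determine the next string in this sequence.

Each term wraps the previous one in $@ on the left and @$@ on the right.
Applying this once more to $@$@$@MM@$@@$@@$@:

$@$@$@$@MM@$@@$@@$@@$@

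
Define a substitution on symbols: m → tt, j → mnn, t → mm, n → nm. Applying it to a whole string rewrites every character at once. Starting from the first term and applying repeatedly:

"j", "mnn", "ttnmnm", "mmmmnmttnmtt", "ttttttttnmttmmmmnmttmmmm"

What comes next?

Rewriting the 24 symbols of ttttttttnmttmmmmnmttmmmm one by one yields mm mm mm mm mm mm mm mm nm tt mm mm tt tt tt tt nm tt mm mm tt tt tt tt; concatenated:

mmmmmmmmmmmmmmmmnmttmmmmttttttttnmttmmmmtttttttt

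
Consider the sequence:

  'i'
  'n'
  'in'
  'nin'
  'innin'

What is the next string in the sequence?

nininnin

From term 3 onward, concatenate the second-to-last term with the last: i·n = in, n·in = nin, …
The next term joins nin and innin.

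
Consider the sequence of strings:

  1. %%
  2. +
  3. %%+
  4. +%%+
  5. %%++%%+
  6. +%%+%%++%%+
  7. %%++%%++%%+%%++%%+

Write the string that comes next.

Each term (from the third on) is the two preceding terms concatenated in order: term 3 = %%·+ = %%+.
Continuing: +%%+%%++%%+ · %%++%%++%%+%%++%%+ gives term 8.

+%%+%%++%%+%%++%%++%%+%%++%%+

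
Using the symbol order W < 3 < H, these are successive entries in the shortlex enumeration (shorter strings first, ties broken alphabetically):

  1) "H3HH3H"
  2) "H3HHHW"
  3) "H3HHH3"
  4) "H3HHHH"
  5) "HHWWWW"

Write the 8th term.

Continuing the enumeration 3 steps past HHWWWW: HHWWWW → HHWWW3 → HHWWWH → (answer).

HHWW3W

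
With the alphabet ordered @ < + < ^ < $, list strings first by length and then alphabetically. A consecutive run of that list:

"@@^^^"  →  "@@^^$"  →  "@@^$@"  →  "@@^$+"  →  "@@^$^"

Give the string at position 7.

@@$@@

Advancing 2 positions from @@^$^ through @@^$^ → @@^$$ reaches term 7.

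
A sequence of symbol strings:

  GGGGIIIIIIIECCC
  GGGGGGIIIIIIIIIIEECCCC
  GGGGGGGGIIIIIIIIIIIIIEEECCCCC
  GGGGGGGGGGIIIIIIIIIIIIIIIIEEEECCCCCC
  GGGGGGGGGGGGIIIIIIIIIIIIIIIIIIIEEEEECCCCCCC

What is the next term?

The n-th term is 2n G's then 3n+1 I's then n-1 E's then n+1 C's, where the shown terms are n = 2, 3, 4, 5, 6.
Setting n = 7 gives 14, 22, 6, 8 characters in each block.

GGGGGGGGGGGGGGIIIIIIIIIIIIIIIIIIIIIIEEEEEECCCCCCCC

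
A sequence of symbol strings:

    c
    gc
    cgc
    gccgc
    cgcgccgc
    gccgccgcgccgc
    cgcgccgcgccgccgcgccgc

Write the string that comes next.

Each term (from the third on) is the two preceding terms concatenated in order: term 3 = c·gc = cgc.
The next term joins gccgccgcgccgc and cgcgccgcgccgccgcgccgc.

gccgccgcgccgccgcgccgcgccgccgcgccgc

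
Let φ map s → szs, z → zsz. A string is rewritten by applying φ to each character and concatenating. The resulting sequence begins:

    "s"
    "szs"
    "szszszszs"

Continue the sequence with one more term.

szszszszszszszszszszszszszs

Rewriting each symbol of szszszszs: s→szs, z→zsz, s→szs, z→zsz, s→szs, z→zsz, s→szs, z→zsz, s→szs, which concatenates to szs zsz szs zsz szs zsz szs zsz szs.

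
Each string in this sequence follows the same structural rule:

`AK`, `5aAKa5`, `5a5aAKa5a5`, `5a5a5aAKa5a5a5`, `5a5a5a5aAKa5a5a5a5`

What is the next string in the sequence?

s(k+1) = 5a·s(k)·a5, so each term gains 5a as a prefix and a5 as a suffix.
One more step from 5a5a5a5aAKa5a5a5a5 gives the answer.

5a5a5a5a5aAKa5a5a5a5a5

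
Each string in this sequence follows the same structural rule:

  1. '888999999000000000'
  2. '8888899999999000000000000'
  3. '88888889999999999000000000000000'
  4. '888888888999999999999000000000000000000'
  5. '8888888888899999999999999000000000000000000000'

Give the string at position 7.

Each string has the form 8^{2n-1} 9^{2n+2} 0^{3n+3}, where the shown terms are n = 2, 3, 4, 5, 6.
For term 7, n = 8, so the run lengths are 15, 18, 27.

888888888888888999999999999999999000000000000000000000000000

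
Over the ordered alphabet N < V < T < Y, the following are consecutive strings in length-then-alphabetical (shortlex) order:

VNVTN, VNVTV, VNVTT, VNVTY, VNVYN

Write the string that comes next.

Find the rightmost character of VNVYN below Y, bump it to the next letter, and reset everything to its right to N.

VNVYV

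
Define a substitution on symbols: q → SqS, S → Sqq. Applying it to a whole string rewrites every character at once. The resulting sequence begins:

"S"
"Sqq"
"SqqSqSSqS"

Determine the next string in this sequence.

Rewriting each symbol of SqqSqSSqS: S→Sqq, q→SqS, q→SqS, S→Sqq, q→SqS, S→Sqq, S→Sqq, q→SqS, S→Sqq, which concatenates to Sqq SqS SqS Sqq SqS Sqq Sqq SqS Sqq.

SqqSqSSqSSqqSqSSqqSqqSqSSqq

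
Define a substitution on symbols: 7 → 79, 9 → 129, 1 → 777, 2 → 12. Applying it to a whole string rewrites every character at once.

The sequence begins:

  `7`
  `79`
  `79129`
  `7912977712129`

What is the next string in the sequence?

Rewriting the 13 symbols of 7912977712129 one by one yields 79 129 777 12 129 79 79 79 777 12 777 12 129; concatenated:

79129777121297979797771277712129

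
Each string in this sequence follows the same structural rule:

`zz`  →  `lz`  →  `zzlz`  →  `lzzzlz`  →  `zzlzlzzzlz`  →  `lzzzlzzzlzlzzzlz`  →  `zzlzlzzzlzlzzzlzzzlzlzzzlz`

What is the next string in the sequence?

lzzzlzzzlzlzzzlzzzlzlzzzlzlzzzlzzzlzlzzzlz

From term 3 onward, concatenate the second-to-last term with the last: zz·lz = zzlz, lz·zzlz = lzzzlz, …
The next term joins lzzzlzzzlzlzzzlz and zzlzlzzzlzlzzzlzzzlzlzzzlz.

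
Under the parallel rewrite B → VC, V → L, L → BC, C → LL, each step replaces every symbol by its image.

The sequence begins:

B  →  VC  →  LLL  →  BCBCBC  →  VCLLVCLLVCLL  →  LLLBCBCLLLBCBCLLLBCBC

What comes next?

Rewriting the 21 symbols of LLLBCBCLLLBCBCLLLBCBC one by one yields BC BC BC VC LL VC LL BC BC BC VC LL VC LL BC BC BC VC LL VC LL; concatenated:

BCBCBCVCLLVCLLBCBCBCVCLLVCLLBCBCBCVCLLVCLL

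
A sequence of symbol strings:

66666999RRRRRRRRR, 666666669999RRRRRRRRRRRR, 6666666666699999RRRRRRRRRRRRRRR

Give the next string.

66666666666666999999RRRRRRRRRRRRRRRRRR

Reading off run lengths: 6 runs 5, 8, 11; 9 runs 3, 4, 5; R runs 9, 12, 15 — each is linear in n, where the shown terms are n = 2, 3, 4.
For the next term, n = 5, so the run lengths are 14, 6, 18.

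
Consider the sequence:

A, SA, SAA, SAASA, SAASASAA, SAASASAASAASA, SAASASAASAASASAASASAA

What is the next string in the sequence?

From term 3 onward, concatenate the last term with the second-to-last: SA·A = SAA, SAA·SA = SAASA, …
The next term joins SAASASAASAASASAASASAA and SAASASAASAASA.

SAASASAASAASASAASASAASAASASAASAASA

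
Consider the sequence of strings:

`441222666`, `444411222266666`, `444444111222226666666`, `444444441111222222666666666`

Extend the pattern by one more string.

Reading off run lengths: 4 runs 2, 4, 6, 8; 1 runs 1, 2, 3, 4; 2 runs 3, 4, 5, 6; 6 runs 3, 5, 7, 9 — each is linear in n (n = 1, 2, …).
Setting n = 5 gives 10, 5, 7, 11 characters in each block.

444444444411111222222266666666666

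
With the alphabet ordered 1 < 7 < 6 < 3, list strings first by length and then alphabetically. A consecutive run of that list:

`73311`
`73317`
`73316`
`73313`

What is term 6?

73377

Advancing 2 positions from 73313 through 73313 → 73371 reaches term 6.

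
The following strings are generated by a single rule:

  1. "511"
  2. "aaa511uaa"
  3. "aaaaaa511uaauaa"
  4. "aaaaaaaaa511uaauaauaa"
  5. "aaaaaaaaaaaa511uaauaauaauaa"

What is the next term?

Every step adds aaa to the front and uaa to the end of the previous string.
One more step from aaaaaaaaaaaa511uaauaauaauaa gives the answer.

aaaaaaaaaaaaaaa511uaauaauaauaauaa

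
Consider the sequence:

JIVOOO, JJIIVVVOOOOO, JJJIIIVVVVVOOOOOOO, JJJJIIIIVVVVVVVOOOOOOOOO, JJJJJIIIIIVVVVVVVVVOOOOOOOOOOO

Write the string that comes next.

JJJJJJIIIIIIVVVVVVVVVVVOOOOOOOOOOOOO

The n-th term is n J's then n I's then 2n-1 V's then 2n+1 O's (n = 1, 2, …).
At n = 6 the blocks have lengths 6, 6, 11, 13.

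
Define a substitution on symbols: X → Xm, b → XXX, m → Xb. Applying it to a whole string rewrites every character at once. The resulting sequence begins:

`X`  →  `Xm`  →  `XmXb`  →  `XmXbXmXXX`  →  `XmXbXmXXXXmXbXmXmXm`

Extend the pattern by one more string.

Rewriting the 19 symbols of XmXbXmXXXXmXbXmXmXm one by one yields Xm Xb Xm XXX Xm Xb Xm Xm Xm Xm Xb Xm XXX Xm Xb Xm Xb Xm Xb; concatenated:

XmXbXmXXXXmXbXmXmXmXmXbXmXXXXmXbXmXbXmXb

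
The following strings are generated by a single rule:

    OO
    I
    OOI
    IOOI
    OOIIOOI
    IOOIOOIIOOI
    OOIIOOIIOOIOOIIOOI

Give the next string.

IOOIOOIIOOIOOIIOOIIOOIOOIIOOI

From term 3 onward, concatenate the second-to-last term with the last: OO·I = OOI, I·OOI = IOOI, …
Continuing: IOOIOOIIOOI · OOIIOOIIOOIOOIIOOI gives term 8.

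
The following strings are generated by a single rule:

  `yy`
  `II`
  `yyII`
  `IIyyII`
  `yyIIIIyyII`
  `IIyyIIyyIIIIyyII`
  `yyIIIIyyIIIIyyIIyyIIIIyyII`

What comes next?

IIyyIIyyIIIIyyIIyyIIIIyyIIIIyyIIyyIIIIyyII

From term 3 onward, concatenate the second-to-last term with the last: yy·II = yyII, II·yyII = IIyyII, …
Continuing: IIyyIIyyIIIIyyII · yyIIIIyyIIIIyyIIyyIIIIyyII gives term 8.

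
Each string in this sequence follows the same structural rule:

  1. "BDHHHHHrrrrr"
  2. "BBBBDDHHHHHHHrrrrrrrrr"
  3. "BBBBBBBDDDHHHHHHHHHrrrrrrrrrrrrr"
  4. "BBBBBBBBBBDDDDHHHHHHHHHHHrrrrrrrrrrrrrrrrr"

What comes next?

The n-th term is 3n-2 B's then n D's then 2n+3 H's then 4n+1 r's (n = 1, 2, …).
For the next term, n = 5, so the run lengths are 13, 5, 13, 21.

BBBBBBBBBBBBBDDDDDHHHHHHHHHHHHHrrrrrrrrrrrrrrrrrrrrr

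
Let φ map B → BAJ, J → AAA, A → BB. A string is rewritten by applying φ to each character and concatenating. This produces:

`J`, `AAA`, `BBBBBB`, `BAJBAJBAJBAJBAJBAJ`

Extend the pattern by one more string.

φ(BAJBAJBAJBAJBAJBAJ) expands symbol-by-symbol to BAJ BB AAA BAJ BB AAA BAJ BB AAA BAJ BB AAA BAJ BB AAA BAJ BB AAA; joining the 18 pieces gives the next term.

BAJBBAAABAJBBAAABAJBBAAABAJBBAAABAJBBAAABAJBBAAA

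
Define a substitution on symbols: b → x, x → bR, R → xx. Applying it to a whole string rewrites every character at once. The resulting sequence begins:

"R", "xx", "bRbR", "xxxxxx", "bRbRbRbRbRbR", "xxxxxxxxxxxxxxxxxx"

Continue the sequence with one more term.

Replace each of the 18 characters of xxxxxxxxxxxxxxxxxx in place — bR bR bR bR bR bR bR bR bR bR bR bR bR bR bR bR bR bR — and concatenate.

bRbRbRbRbRbRbRbRbRbRbRbRbRbRbRbRbRbR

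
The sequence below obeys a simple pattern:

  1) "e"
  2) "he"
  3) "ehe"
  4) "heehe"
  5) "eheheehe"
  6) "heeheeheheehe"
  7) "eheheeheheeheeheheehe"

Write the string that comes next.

This is a Fibonacci-style word recurrence s(k) = s(k−2)·s(k−1): e.g. e·he = ehe.
So term 8 is heeheeheheehe·eheheeheheeheeheheehe.

heeheeheheeheeheheeheheeheeheheehe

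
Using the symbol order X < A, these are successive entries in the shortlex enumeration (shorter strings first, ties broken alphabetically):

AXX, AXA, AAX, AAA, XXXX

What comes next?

The successor of XXXX increments the rightmost position that isn't already A and resets every position after it to X.

XXXA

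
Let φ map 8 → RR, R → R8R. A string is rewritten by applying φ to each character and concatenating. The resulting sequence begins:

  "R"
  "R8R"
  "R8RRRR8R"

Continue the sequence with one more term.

Apply φ to R8RRRR8R symbol by symbol: R→R8R, 8→RR, R→R8R, R→R8R, R→R8R, R→R8R, 8→RR, R→R8R; joined: R8R RR R8R R8R R8R R8R RR R8R.

R8RRRR8RR8RR8RR8RRRR8R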